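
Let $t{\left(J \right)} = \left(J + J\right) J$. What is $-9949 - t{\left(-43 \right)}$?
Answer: $-13647$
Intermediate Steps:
$t{\left(J \right)} = 2 J^{2}$ ($t{\left(J \right)} = 2 J J = 2 J^{2}$)
$-9949 - t{\left(-43 \right)} = -9949 - 2 \left(-43\right)^{2} = -9949 - 2 \cdot 1849 = -9949 - 3698 = -13647$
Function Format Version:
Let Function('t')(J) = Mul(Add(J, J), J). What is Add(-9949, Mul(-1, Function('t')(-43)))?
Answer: -13647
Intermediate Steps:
Function('t')(J) = Mul(2, Pow(J, 2)) (Function('t')(J) = Mul(Mul(2, J), J) = Mul(2, Pow(J, 2)))
Add(-9949, Mul(-1, Function('t')(-43))) = Add(-9949, Mul(-1, Mul(2, Pow(-43, 2)))) = Add(-9949, Mul(-1, Mul(2, 1849))) = Add(-9949, Mul(-1, 3698)) = Add(-9949, -3698) = -13647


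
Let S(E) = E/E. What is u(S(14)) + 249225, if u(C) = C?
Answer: 249226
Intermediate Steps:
S(E) = 1
u(S(14)) + 249225 = 1 + 249225 = 249226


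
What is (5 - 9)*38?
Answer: -152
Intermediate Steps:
(5 - 9)*38 = -4*38 = -152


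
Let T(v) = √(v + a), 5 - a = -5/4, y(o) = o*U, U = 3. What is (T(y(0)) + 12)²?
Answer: 841/4 ≈ 210.25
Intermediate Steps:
y(o) = 3*o (y(o) = o*3 = 3*o)
a = 25/4 (a = 5 - (-5)/4 = 5 - 1*(-5/4) = 5 + 5/4 = 25/4 ≈ 6.2500)
T(v) = √(25/4 + v) (T(v) = √(v + 25/4) = √(25/4 + v))
(T(y(0)) + 12)² = (√(25 + 4*(3*0))/2 + 12)² = (√(25 + 4*0)/2 + 12)² = (√(25 + 0)/2 + 12)² = (√25/2 + 12)² = ((½)*5 + 12)² = (5/2 + 12)² = (29/2)² = 841/4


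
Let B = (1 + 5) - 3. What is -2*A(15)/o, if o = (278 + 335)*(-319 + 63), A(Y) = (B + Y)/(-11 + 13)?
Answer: 9/78464 ≈ 0.00011470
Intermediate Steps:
B = 3 (B = 6 - 3 = 3)
A(Y) = 3/2 + Y/2 (A(Y) = (3 + Y)/(-11 + 13) = (3 + Y)/2 = (3 + Y)*(½) = 3/2 + Y/2)
o = -156928 (o = 613*(-256) = -156928)
-2*A(15)/o = -2*(3/2 + (½)*15)/(-156928) = -2*(3/2 + 15/2)*(-1)/156928 = -18*(-1)/156928 = -2*(-9/156928) = 9/78464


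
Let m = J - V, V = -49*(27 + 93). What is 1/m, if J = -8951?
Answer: -1/3071 ≈ -0.00032563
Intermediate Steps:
V = -5880 (V = -49*120 = -5880)
m = -3071 (m = -8951 - 1*(-5880) = -8951 + 5880 = -3071)
1/m = 1/(-3071) = -1/3071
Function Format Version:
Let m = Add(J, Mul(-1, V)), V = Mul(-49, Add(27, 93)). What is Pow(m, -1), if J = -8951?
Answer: Rational(-1, 3071) ≈ -0.00032563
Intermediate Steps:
V = -5880 (V = Mul(-49, 120) = -5880)
m = -3071 (m = Add(-8951, Mul(-1, -5880)) = Add(-8951, 5880) = -3071)
Pow(m, -1) = Pow(-3071, -1) = Rational(-1, 3071)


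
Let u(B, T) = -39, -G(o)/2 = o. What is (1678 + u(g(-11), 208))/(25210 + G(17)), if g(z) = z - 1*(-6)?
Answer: 1639/25176 ≈ 0.065102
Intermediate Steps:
g(z) = 6 + z (g(z) = z + 6 = 6 + z)
G(o) = -2*o
(1678 + u(g(-11), 208))/(25210 + G(17)) = (1678 - 39)/(25210 - 2*17) = 1639/(25210 - 34) = 1639/25176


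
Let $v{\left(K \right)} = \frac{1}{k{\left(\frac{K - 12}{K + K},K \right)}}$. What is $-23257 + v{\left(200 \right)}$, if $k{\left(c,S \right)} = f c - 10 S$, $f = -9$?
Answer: $- \frac{4661237811}{200423} \approx -23257.0$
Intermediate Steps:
$k{\left(c,S \right)} = - 10 S - 9 c$ ($k{\left(c,S \right)} = - 9 c - 10 S = - 10 S - 9 c$)
$v{\left(K \right)} = \frac{1}{- 10 K - \frac{9 \left(-12 + K\right)}{2 K}}$ ($v{\left(K \right)} = \frac{1}{- 10 K - 9 \frac{K - 12}{K + K}} = \frac{1}{- 10 K - 9 \frac{-12 + K}{2 K}} = \frac{1}{- 10 K - \frac{9 \left(-12 + K\right)}{2 K}}$)
$-23257 + v{\left(200 \right)} = -23257 - \frac{400}{-108 + 9 \cdot 200 + 20 \cdot 200^{2}} = -23257 - \frac{400}{-108 + 1800 + 20 \cdot 40000} = -23257 - \frac{400}{-108 + 1800 + 800000} = -23257 - \frac{400}{801692} = -23257 - 400 \cdot \frac{1}{801692} = -23257 - \frac{100}{200423} = - \frac{4661237811}{200423}$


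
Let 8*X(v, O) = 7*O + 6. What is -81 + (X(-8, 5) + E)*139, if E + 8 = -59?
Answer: -69453/8 ≈ -8681.6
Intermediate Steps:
X(v, O) = ¾ + 7*O/8 (X(v, O) = (7*O + 6)/8 = (6 + 7*O)/8 = ¾ + 7*O/8)
E = -67 (E = -8 - 59 = -67)
-81 + (X(-8, 5) + E)*139 = -81 + ((¾ + (7/8)*5) - 67)*139 = -81 + ((¾ + 35/8) - 67)*139 = -81 + (41/8 - 67)*139 = -81 - 495/8*139 = -81 - 68805/8 = -69453/8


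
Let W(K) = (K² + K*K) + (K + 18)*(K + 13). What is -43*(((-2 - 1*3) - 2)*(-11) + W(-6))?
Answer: -10019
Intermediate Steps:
W(K) = 2*K² + (13 + K)*(18 + K) (W(K) = (K² + K²) + (18 + K)*(13 + K) = 2*K² + (13 + K)*(18 + K))
-43*(((-2 - 1*3) - 2)*(-11) + W(-6)) = -43*(((-2 - 1*3) - 2)*(-11) + (234 + 3*(-6)² + 31*(-6))) = -43*(((-2 - 3) - 2)*(-11) + (234 + 3*36 - 186)) = -43*((-5 - 2)*(-11) + (234 + 108 - 186)) = -43*(-7*(-11) + 156) = -43*(77 + 156) = -43*233 = -10019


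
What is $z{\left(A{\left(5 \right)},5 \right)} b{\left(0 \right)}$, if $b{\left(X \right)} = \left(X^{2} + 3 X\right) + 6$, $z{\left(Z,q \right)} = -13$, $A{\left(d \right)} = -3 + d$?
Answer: $-78$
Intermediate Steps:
$b{\left(X \right)} = 6 + X^{2} + 3 X$
$z{\left(A{\left(5 \right)},5 \right)} b{\left(0 \right)} = - 13 \left(6 + 0^{2} + 3 \cdot 0\right) = - 13 \left(6 + 0 + 0\right) = \left(-13\right) 6 = -78$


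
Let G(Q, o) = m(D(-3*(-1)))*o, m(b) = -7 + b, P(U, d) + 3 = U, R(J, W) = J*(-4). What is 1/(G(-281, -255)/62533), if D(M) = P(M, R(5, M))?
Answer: 62533/1785 ≈ 35.032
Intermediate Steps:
R(J, W) = -4*J
P(U, d) = -3 + U
D(M) = -3 + M
G(Q, o) = -7*o (G(Q, o) = (-7 + (-3 - 3*(-1)))*o = (-7 + (-3 + 3))*o = (-7 + 0)*o = -7*o)
1/(G(-281, -255)/62533) = 1/(-7*(-255)/62533) = 1/(1785*(1/62533)) = 1/(1785/62533) = 62533/1785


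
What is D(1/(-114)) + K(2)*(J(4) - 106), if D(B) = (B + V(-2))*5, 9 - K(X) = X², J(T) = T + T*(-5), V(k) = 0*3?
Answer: -69545/114 ≈ -610.04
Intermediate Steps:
V(k) = 0
J(T) = -4*T (J(T) = T - 5*T = -4*T)
K(X) = 9 - X²
D(B) = 5*B (D(B) = (B + 0)*5 = B*5 = 5*B)
D(1/(-114)) + K(2)*(J(4) - 106) = 5/(-114) + (9 - 1*2²)*(-4*4 - 106) = 5*(-1/114) + (9 - 1*4)*(-16 - 106) = -5/114 + (9 - 4)*(-122) = -5/114 + 5*(-122) = -5/114 - 610 = -69545/114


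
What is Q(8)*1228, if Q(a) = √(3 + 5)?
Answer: 2456*√2 ≈ 3473.3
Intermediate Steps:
Q(a) = 2*√2 (Q(a) = √8 = 2*√2)
Q(8)*1228 = (2*√2)*1228 = 2456*√2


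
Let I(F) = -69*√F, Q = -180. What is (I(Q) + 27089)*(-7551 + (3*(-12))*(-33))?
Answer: -172367307 + 2634282*I*√5 ≈ -1.7237e+8 + 5.8904e+6*I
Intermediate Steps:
(I(Q) + 27089)*(-7551 + (3*(-12))*(-33)) = (-414*I*√5 + 27089)*(-7551 + (3*(-12))*(-33)) = (-414*I*√5 + 27089)*(-7551 - 36*(-33)) = (-414*I*√5 + 27089)*(-7551 + 1188) = (27089 - 414*I*√5)*(-6363) = -172367307 + 2634282*I*√5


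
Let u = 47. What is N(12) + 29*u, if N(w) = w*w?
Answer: 1507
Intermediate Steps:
N(w) = w²
N(12) + 29*u = 12² + 29*47 = 144 + 1363 = 1507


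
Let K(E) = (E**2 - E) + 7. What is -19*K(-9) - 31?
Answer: -1874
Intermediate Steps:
K(E) = 7 + E**2 - E
-19*K(-9) - 31 = -19*(7 + (-9)**2 - 1*(-9)) - 31 = -19*(7 + 81 + 9) - 31 = -19*97 - 31 = -1843 - 31 = -1874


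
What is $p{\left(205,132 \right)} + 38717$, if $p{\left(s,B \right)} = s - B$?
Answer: $38790$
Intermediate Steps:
$p{\left(205,132 \right)} + 38717 = \left(205 - 132\right) + 38717 = 73 + 38717 = 38790$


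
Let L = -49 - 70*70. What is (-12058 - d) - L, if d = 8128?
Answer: -15237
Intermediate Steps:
L = -4949 (L = -49 - 4900 = -4949)
(-12058 - d) - L = (-12058 - 1*8128) - 1*(-4949) = (-12058 - 8128) + 4949 = -20186 + 4949 = -15237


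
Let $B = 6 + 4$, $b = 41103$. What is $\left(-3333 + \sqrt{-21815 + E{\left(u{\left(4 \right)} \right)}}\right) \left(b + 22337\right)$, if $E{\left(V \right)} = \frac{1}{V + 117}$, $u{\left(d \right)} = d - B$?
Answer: $-211445520 + \frac{126880 i \sqrt{67195626}}{111} \approx -2.1145 \cdot 10^{8} + 9.37 \cdot 10^{6} i$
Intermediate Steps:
$B = 10$
$u{\left(d \right)} = -10 + d$ ($u{\left(d \right)} = d - 10 = -10 + d$)
$E{\left(V \right)} = \frac{1}{117 + V}$
$\left(-3333 + \sqrt{-21815 + E{\left(u{\left(4 \right)} \right)}}\right) \left(b + 22337\right) = \left(-3333 + \sqrt{-21815 + \frac{1}{117 + \left(-10 + 4\right)}}\right) \left(41103 + 22337\right) = \left(-3333 + \sqrt{-21815 + \frac{1}{117 - 6}}\right) 63440 = \left(-3333 + \sqrt{-21815 + \frac{1}{111}}\right) 63440 = \left(-3333 + \sqrt{- \frac{2421464}{111}}\right) 63440 = \left(-3333 + \frac{2 i \sqrt{67195626}}{111}\right) 63440 = -211445520 + \frac{126880 i \sqrt{67195626}}{111}$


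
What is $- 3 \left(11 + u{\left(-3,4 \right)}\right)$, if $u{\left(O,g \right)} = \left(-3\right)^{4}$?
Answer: $-276$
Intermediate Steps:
$u{\left(O,g \right)} = 81$
$- 3 \left(11 + u{\left(-3,4 \right)}\right) = - 3 \left(11 + 81\right) = \left(-3\right) 92 = -276$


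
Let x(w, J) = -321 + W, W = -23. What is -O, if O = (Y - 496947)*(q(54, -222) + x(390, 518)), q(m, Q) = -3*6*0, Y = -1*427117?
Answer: -317878016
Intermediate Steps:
Y = -427117
q(m, Q) = 0 (q(m, Q) = -18*0 = 0)
x(w, J) = -344 (x(w, J) = -321 - 23 = -344)
O = 317878016 (O = (-427117 - 496947)*(0 - 344) = -924064*(-344) = 317878016)
-O = -1*317878016 = -317878016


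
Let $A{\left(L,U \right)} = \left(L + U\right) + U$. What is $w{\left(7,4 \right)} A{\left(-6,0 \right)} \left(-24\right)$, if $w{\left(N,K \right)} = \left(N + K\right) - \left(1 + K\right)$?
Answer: $864$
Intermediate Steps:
$A{\left(L,U \right)} = L + 2 U$
$w{\left(N,K \right)} = -1 + N$ ($w{\left(N,K \right)} = \left(K + N\right) - \left(1 + K\right) = -1 + N$)
$w{\left(7,4 \right)} A{\left(-6,0 \right)} \left(-24\right) = \left(-1 + 7\right) \left(-6 + 2 \cdot 0\right) \left(-24\right) = 6 \left(-6 + 0\right) \left(-24\right) = 6 \left(-6\right) \left(-24\right) = \left(-36\right) \left(-24\right) = 864$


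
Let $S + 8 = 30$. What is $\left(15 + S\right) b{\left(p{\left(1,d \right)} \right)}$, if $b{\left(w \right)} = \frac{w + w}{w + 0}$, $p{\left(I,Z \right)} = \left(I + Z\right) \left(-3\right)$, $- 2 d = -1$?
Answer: $74$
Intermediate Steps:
$S = 22$ ($S = -8 + 30 = 22$)
$d = \frac{1}{2}$ ($d = \left(- \frac{1}{2}\right) \left(-1\right) = \frac{1}{2} \approx 0.5$)
$p{\left(I,Z \right)} = - 3 I - 3 Z$
$b{\left(w \right)} = 2$ ($b{\left(w \right)} = \frac{2 w}{w} = 2$)
$\left(15 + S\right) b{\left(p{\left(1,d \right)} \right)} = \left(15 + 22\right) 2 = 37 \cdot 2 = 74$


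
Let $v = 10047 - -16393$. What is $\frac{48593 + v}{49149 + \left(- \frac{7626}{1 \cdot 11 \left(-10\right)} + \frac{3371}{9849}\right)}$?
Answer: $\frac{40645000935}{26661507197} \approx 1.5245$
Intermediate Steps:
$v = 26440$ ($v = 10047 + 16393 = 26440$)
$\frac{48593 + v}{49149 + \left(- \frac{7626}{1 \cdot 11 \left(-10\right)} + \frac{3371}{9849}\right)} = \frac{48593 + 26440}{49149 + \left(- \frac{7626}{1 \cdot 11 \left(-10\right)} + \frac{3371}{9849}\right)} = \frac{75033}{49149 - \left(- \frac{3371}{9849} + \frac{7626}{11 \left(-10\right)}\right)} = \frac{75033}{49149 - \left(- \frac{3371}{9849} + \frac{7626}{-110}\right)} = \frac{75033}{49149 + \left(\left(-7626\right) \left(- \frac{1}{110}\right) + \frac{3371}{9849}\right)} = \frac{75033}{49149 + \left(\frac{3813}{55} + \frac{3371}{9849}\right)} = \frac{75033}{49149 + \frac{37739642}{541695}} = \frac{75033}{\frac{26661507197}{541695}} = 75033 \cdot \frac{541695}{26661507197} = \frac{40645000935}{26661507197}$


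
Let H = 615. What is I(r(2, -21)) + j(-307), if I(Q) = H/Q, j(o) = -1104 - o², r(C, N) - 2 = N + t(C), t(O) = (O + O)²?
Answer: -95558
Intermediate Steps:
t(O) = 4*O² (t(O) = (2*O)² = 4*O²)
r(C, N) = 2 + N + 4*C² (r(C, N) = 2 + (N + 4*C²) = 2 + N + 4*C²)
I(Q) = 615/Q
I(r(2, -21)) + j(-307) = 615/(2 - 21 + 4*2²) + (-1104 - 1*(-307)²) = 615/(2 - 21 + 4*4) + (-1104 - 1*94249) = 615/(2 - 21 + 16) + (-1104 - 94249) = 615/(-3) - 95353 = 615*(-⅓) - 95353 = -205 - 95353 = -95558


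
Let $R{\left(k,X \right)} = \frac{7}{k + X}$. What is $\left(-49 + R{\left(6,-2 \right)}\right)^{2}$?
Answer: $\frac{35721}{16} \approx 2232.6$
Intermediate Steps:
$R{\left(k,X \right)} = \frac{7}{X + k}$
$\left(-49 + R{\left(6,-2 \right)}\right)^{2} = \left(-49 + \frac{7}{-2 + 6}\right)^{2} = \left(-49 + \frac{7}{4}\right)^{2} = \left(- \frac{189}{4}\right)^{2} = \frac{35721}{16}$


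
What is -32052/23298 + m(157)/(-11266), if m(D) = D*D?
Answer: -155895039/43745878 ≈ -3.5637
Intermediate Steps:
m(D) = D**2
-32052/23298 + m(157)/(-11266) = -32052/23298 + 157**2/(-11266) = -32052*1/23298 + 24649*(-1/11266) = -5342/3883 - 24649/11266 = -155895039/43745878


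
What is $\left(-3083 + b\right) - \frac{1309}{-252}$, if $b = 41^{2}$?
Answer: $- \frac{50285}{36} \approx -1396.8$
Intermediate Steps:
$b = 1681$
$\left(-3083 + b\right) - \frac{1309}{-252} = \left(-3083 + 1681\right) - \frac{1309}{-252} = -1402 - - \frac{187}{36} = -1402 + \frac{187}{36} = - \frac{50285}{36}$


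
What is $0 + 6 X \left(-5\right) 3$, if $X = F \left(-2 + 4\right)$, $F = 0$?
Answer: $0$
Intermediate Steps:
$X = 0$ ($X = 0 \left(-2 + 4\right) = 0 \cdot 2 = 0$)
$0 + 6 X \left(-5\right) 3 = 0 + 6 \cdot 0 \left(-5\right) 3 = 0 + 0 \left(-5\right) 3 = 0 + 0 \cdot 3 = 0 + 0 = 0$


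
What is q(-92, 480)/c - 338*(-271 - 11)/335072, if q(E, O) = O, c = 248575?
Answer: 1192700463/4164526120 ≈ 0.28640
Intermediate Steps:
q(-92, 480)/c - 338*(-271 - 11)/335072 = 480/248575 - 338*(-271 - 11)/335072 = 480*(1/248575) - 338*(-282)*(1/335072) = 96/49715 + 95316*(1/335072) = 96/49715 + 23829/83768 = 1192700463/4164526120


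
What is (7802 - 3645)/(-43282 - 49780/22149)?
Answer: -92073393/958702798 ≈ -0.096040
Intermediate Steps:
(7802 - 3645)/(-43282 - 49780/22149) = 4157/(-43282 - 49780*1/22149) = 4157/(-43282 - 49780/22149) = 4157/(-958702798/22149) = 4157*(-22149/958702798) = -92073393/958702798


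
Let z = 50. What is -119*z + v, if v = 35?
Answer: -5915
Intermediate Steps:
-119*z + v = -119*50 + 35 = -5950 + 35 = -5915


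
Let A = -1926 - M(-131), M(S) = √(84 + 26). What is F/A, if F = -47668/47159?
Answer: 2700252/5144999741 - 1402*√110/5144999741 ≈ 0.00052197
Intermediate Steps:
M(S) = √110
A = -1926 - √110 ≈ -1936.5
F = -47668/47159 (F = -47668*1/47159 = -47668/47159 ≈ -1.0108)
F/A = -47668/(47159*(-1926 - √110))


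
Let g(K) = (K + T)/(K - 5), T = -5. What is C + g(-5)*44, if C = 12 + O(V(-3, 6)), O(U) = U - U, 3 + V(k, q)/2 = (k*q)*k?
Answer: 56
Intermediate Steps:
V(k, q) = -6 + 2*q*k**2 (V(k, q) = -6 + 2*((k*q)*k) = -6 + 2*(q*k**2) = -6 + 2*q*k**2)
O(U) = 0
g(K) = 1 (g(K) = (K - 5)/(K - 5) = (-5 + K)/(-5 + K) = 1)
C = 12 (C = 12 + 0 = 12)
C + g(-5)*44 = 12 + 1*44 = 12 + 44 = 56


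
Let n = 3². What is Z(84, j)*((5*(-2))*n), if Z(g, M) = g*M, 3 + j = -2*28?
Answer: 446040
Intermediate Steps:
n = 9
j = -59 (j = -3 - 2*28 = -3 - 56 = -59)
Z(g, M) = M*g
Z(84, j)*((5*(-2))*n) = (-59*84)*((5*(-2))*9) = -(-49560)*9 = -4956*(-90) = 446040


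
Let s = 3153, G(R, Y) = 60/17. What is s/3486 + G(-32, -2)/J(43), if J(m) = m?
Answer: 838001/849422 ≈ 0.98655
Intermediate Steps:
G(R, Y) = 60/17 (G(R, Y) = 60*(1/17) = 60/17)
s/3486 + G(-32, -2)/J(43) = 3153/3486 + (60/17)/43 = 3153*(1/3486) + (60/17)*(1/43) = 1051/1162 + 60/731 = 838001/849422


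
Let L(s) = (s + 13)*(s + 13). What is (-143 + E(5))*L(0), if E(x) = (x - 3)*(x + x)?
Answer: -20787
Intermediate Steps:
L(s) = (13 + s)**2 (L(s) = (13 + s)*(13 + s) = (13 + s)**2)
E(x) = 2*x*(-3 + x) (E(x) = (-3 + x)*(2*x) = 2*x*(-3 + x))
(-143 + E(5))*L(0) = (-143 + 2*5*(-3 + 5))*(13 + 0)**2 = (-143 + 2*5*2)*13**2 = (-143 + 20)*169 = -123*169 = -20787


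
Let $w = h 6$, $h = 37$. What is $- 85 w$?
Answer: $-18870$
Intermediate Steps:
$w = 222$ ($w = 37 \cdot 6 = 222$)
$- 85 w = \left(-85\right) 222 = -18870$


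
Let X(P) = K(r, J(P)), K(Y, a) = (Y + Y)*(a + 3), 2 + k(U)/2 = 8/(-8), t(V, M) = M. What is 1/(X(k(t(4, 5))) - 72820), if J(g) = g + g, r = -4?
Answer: -1/72748 ≈ -1.3746e-5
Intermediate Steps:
J(g) = 2*g
k(U) = -6 (k(U) = -4 + 2*(8/(-8)) = -4 + 2*(8*(-⅛)) = -4 + 2*(-1) = -4 - 2 = -6)
K(Y, a) = 2*Y*(3 + a) (K(Y, a) = (2*Y)*(3 + a) = 2*Y*(3 + a))
X(P) = -24 - 16*P (X(P) = 2*(-4)*(3 + 2*P) = -24 - 16*P)
1/(X(k(t(4, 5))) - 72820) = 1/((-24 - 16*(-6)) - 72820) = 1/((-24 + 96) - 72820) = 1/(72 - 72820) = 1/(-72748) = -1/72748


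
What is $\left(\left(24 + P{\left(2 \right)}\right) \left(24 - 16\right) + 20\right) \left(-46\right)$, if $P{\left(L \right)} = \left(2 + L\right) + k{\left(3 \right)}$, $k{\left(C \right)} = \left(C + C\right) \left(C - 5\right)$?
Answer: $-6808$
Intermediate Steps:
$k{\left(C \right)} = 2 C \left(-5 + C\right)$
$P{\left(L \right)} = -10 + L$ ($P{\left(L \right)} = \left(2 + L\right) + 2 \cdot 3 \left(-5 + 3\right) = \left(2 + L\right) + 2 \cdot 3 \left(-2\right) = \left(2 + L\right) - 12 = -10 + L$)
$\left(\left(24 + P{\left(2 \right)}\right) \left(24 - 16\right) + 20\right) \left(-46\right) = \left(\left(24 + \left(-10 + 2\right)\right) \left(24 - 16\right) + 20\right) \left(-46\right) = \left(\left(24 - 8\right) 8 + 20\right) \left(-46\right) = \left(16 \cdot 8 + 20\right) \left(-46\right) = \left(128 + 20\right) \left(-46\right) = 148 \left(-46\right) = -6808$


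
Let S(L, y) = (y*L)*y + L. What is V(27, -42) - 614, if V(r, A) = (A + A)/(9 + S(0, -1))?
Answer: -1870/3 ≈ -623.33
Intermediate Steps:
S(L, y) = L + L*y² (S(L, y) = (L*y)*y + L = L*y² + L = L + L*y²)
V(r, A) = 2*A/9 (V(r, A) = (A + A)/(9 + 0*(1 + (-1)²)) = (2*A)/(9 + 0*(1 + 1)) = (2*A)/(9 + 0*2) = (2*A)/(9 + 0) = (2*A)/9 = (2*A)*(⅑) = 2*A/9)
V(27, -42) - 614 = (2/9)*(-42) - 614 = -28/3 - 614 = -1870/3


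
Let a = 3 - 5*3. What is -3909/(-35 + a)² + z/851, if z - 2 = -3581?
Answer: -11232570/1879859 ≈ -5.9752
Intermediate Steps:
z = -3579 (z = 2 - 3581 = -3579)
a = -12 (a = 3 - 15 = -12)
-3909/(-35 + a)² + z/851 = -3909/(-35 - 12)² - 3579/851 = -3909/((-47)²) - 3579*1/851 = -3909/2209 - 3579/851 = -11232570/1879859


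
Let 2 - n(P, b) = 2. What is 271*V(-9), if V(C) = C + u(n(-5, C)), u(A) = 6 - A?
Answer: -813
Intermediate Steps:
n(P, b) = 0 (n(P, b) = 2 - 1*2 = 2 - 2 = 0)
V(C) = 6 + C (V(C) = C + (6 - 1*0) = C + (6 + 0) = C + 6 = 6 + C)
271*V(-9) = 271*(6 - 9) = 271*(-3) = -813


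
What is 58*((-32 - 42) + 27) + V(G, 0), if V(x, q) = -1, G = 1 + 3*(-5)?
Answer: -2727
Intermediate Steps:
G = -14 (G = 1 - 15 = -14)
58*((-32 - 42) + 27) + V(G, 0) = 58*((-32 - 42) + 27) - 1 = 58*(-74 + 27) - 1 = 58*(-47) - 1 = -2726 - 1 = -2727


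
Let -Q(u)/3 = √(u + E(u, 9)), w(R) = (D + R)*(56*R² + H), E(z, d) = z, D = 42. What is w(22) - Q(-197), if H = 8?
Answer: 1735168 + 3*I*√394 ≈ 1.7352e+6 + 59.548*I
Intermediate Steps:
w(R) = (8 + 56*R²)*(42 + R) (w(R) = (42 + R)*(56*R² + 8) = (42 + R)*(8 + 56*R²) = (8 + 56*R²)*(42 + R))
Q(u) = -3*√2*√u (Q(u) = -3*√(u + u) = -3*√2*√u)
w(22) - Q(-197) = (336 + 8*22 + 56*22³ + 2352*22²) - (-3)*√2*√(-197) = (336 + 176 + 56*10648 + 2352*484) - (-3)*√2*I*√197 = (336 + 176 + 596288 + 1138368) - (-3)*I*√394 = 1735168 + 3*I*√394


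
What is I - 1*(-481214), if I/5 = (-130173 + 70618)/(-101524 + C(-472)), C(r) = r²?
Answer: 271403311/564 ≈ 4.8121e+5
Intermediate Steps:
I = -1385/564 (I = 5*((-130173 + 70618)/(-101524 + (-472)²)) = 5*(-59555/(-101524 + 222784)) = 5*(-59555/121260) = 5*(-59555*1/121260) = 5*(-277/564) = -1385/564 ≈ -2.4557)
I - 1*(-481214) = -1385/564 - 1*(-481214) = -1385/564 + 481214 = 271403311/564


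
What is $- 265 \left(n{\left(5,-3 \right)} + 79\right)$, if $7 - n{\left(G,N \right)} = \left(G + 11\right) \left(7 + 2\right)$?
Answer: $15370$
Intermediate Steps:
$n{\left(G,N \right)} = -92 - 9 G$ ($n{\left(G,N \right)} = 7 - \left(G + 11\right) \left(7 + 2\right) = 7 - \left(11 + G\right) 9 = 7 - \left(99 + 9 G\right) = -92 - 9 G$)
$- 265 \left(n{\left(5,-3 \right)} + 79\right) = - 265 \left(\left(-92 - 45\right) + 79\right) = - 265 \left(-137 + 79\right) = \left(-265\right) \left(-58\right) = 15370$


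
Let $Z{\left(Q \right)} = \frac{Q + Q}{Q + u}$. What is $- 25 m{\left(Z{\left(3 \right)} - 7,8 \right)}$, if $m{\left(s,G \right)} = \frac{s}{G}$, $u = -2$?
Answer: $\frac{25}{8} \approx 3.125$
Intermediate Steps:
$Z{\left(Q \right)} = \frac{2 Q}{-2 + Q}$ ($Z{\left(Q \right)} = \frac{Q + Q}{Q - 2} = \frac{2 Q}{-2 + Q}$)
$- 25 m{\left(Z{\left(3 \right)} - 7,8 \right)} = - 25 \frac{2 \cdot 3 \frac{1}{-2 + 3} - 7}{8} = - 25 \left(2 \cdot 3 \cdot 1^{-1} - 7\right) \frac{1}{8} = - 25 \left(2 \cdot 3 \cdot 1 - 7\right) \frac{1}{8} = - 25 \left(6 - 7\right) \frac{1}{8} = - 25 \left(\left(-1\right) \frac{1}{8}\right) = \left(-25\right) \left(- \frac{1}{8}\right) = \frac{25}{8}$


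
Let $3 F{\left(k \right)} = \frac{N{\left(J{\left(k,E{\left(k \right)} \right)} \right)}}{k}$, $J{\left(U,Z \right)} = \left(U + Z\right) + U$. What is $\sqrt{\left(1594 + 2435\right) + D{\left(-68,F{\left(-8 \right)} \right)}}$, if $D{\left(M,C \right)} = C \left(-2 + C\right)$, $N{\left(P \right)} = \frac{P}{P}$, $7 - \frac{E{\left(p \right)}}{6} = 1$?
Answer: $\frac{\sqrt{2320753}}{24} \approx 63.475$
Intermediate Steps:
$E{\left(p \right)} = 36$ ($E{\left(p \right)} = 42 - 6 = 36$)
$J{\left(U,Z \right)} = Z + 2 U$
$N{\left(P \right)} = 1$
$F{\left(k \right)} = \frac{1}{3 k}$ ($F{\left(k \right)} = \frac{1 \frac{1}{k}}{3} = \frac{1}{3 k}$)
$\sqrt{\left(1594 + 2435\right) + D{\left(-68,F{\left(-8 \right)} \right)}} = \sqrt{\left(1594 + 2435\right) + \frac{1}{3 \left(-8\right)} \left(-2 + \frac{1}{3 \left(-8\right)}\right)} = \sqrt{4029 + \frac{1}{3} \left(- \frac{1}{8}\right) \left(-2 + \frac{1}{3} \left(- \frac{1}{8}\right)\right)} = \sqrt{4029 - \frac{-2 - \frac{1}{24}}{24}} = \sqrt{4029 - - \frac{49}{576}} = \sqrt{4029 + \frac{49}{576}} = \sqrt{\frac{2320753}{576}} = \frac{\sqrt{2320753}}{24}$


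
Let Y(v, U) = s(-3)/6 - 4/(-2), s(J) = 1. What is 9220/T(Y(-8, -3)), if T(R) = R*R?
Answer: 331920/169 ≈ 1964.0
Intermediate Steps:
Y(v, U) = 13/6 (Y(v, U) = 1/6 - 4/(-2) = 1*(1/6) - 4*(-1/2) = 1/6 + 2 = 13/6)
T(R) = R**2
9220/T(Y(-8, -3)) = 9220/((13/6)**2) = 9220/(169/36) = 9220*(36/169) = 331920/169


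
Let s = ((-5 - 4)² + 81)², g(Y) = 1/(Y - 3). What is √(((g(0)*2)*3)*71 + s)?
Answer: √26102 ≈ 161.56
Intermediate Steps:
g(Y) = 1/(-3 + Y)
s = 26244 (s = ((-9)² + 81)² = (81 + 81)² = 162² = 26244)
√(((g(0)*2)*3)*71 + s) = √(((2/(-3 + 0))*3)*71 + 26244) = √(((2/(-3))*3)*71 + 26244) = √((-⅓*2*3)*71 + 26244) = √(-⅔*3*71 + 26244) = √(-2*71 + 26244) = √(-142 + 26244) = √26102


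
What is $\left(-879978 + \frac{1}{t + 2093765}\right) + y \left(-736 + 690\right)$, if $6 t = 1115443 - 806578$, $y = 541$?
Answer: $- \frac{3882305419038}{4290485} \approx -9.0486 \cdot 10^{5}$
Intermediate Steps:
$t = \frac{102955}{2}$ ($t = \frac{1115443 - 806578}{6} = \frac{1}{6} \cdot 308865 = \frac{102955}{2} \approx 51478.0$)
$\left(-879978 + \frac{1}{t + 2093765}\right) + y \left(-736 + 690\right) = \left(-879978 + \frac{1}{\frac{102955}{2} + 2093765}\right) + 541 \left(-736 + 690\right) = \left(-879978 + \frac{1}{\frac{4290485}{2}}\right) + 541 \left(-46\right) = \left(-879978 + \frac{2}{4290485}\right) - 24886 = - \frac{3775532409328}{4290485} - 24886 = - \frac{3882305419038}{4290485}$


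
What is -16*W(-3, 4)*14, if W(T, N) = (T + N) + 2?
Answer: -672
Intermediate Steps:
W(T, N) = 2 + N + T (W(T, N) = (N + T) + 2 = 2 + N + T)
-16*W(-3, 4)*14 = -16*(2 + 4 - 3)*14 = -16*3*14 = -48*14 = -672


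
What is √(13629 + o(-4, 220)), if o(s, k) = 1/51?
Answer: 2*√8862270/51 ≈ 116.74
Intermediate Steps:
o(s, k) = 1/51
√(13629 + o(-4, 220)) = √(13629 + 1/51) = √(695080/51) = 2*√8862270/51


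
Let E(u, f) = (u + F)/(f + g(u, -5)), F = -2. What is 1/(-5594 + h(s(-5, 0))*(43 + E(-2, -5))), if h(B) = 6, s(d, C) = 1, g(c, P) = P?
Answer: -5/26668 ≈ -0.00018749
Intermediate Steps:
E(u, f) = (-2 + u)/(-5 + f) (E(u, f) = (u - 2)/(f - 5) = (-2 + u)/(-5 + f))
1/(-5594 + h(s(-5, 0))*(43 + E(-2, -5))) = 1/(-5594 + 6*(43 + (-2 - 2)/(-5 - 5))) = 1/(-5594 + 6*(43 - 4/(-10))) = 1/(-5594 + 6*(43 - ⅒*(-4))) = 1/(-5594 + 6*(43 + ⅖)) = 1/(-5594 + 6*(217/5)) = 1/(-5594 + 1302/5) = 1/(-26668/5) = -5/26668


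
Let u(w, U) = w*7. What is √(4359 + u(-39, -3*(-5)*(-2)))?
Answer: 3*√454 ≈ 63.922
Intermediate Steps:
u(w, U) = 7*w
√(4359 + u(-39, -3*(-5)*(-2))) = √(4359 + 7*(-39)) = √(4359 - 273) = √4086 = 3*√454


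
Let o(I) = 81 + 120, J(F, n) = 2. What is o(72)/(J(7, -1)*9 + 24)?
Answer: 67/14 ≈ 4.7857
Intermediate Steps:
o(I) = 201
o(72)/(J(7, -1)*9 + 24) = 201/(2*9 + 24) = 201/(18 + 24) = 201/42 = 201*(1/42) = 67/14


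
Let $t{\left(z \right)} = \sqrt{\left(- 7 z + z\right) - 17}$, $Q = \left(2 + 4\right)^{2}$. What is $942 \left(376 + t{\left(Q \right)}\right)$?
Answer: $354192 + 942 i \sqrt{233} \approx 3.5419 \cdot 10^{5} + 14379.0 i$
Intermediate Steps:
$Q = 36$ ($Q = 6^{2} = 36$)
$t{\left(z \right)} = \sqrt{-17 - 6 z}$ ($t{\left(z \right)} = \sqrt{- 6 z - 17} = \sqrt{-17 - 6 z}$)
$942 \left(376 + t{\left(Q \right)}\right) = 942 \left(376 + \sqrt{-17 - 216}\right) = 942 \left(376 + \sqrt{-233}\right) = 942 \left(376 + i \sqrt{233}\right) = 354192 + 942 i \sqrt{233}$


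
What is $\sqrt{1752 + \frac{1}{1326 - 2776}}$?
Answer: $\frac{\sqrt{147343142}}{290} \approx 41.857$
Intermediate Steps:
$\sqrt{1752 + \frac{1}{1326 - 2776}} = \sqrt{1752 + \frac{1}{-1450}} = \sqrt{1752 - \frac{1}{1450}} = \sqrt{\frac{2540399}{1450}} = \frac{\sqrt{147343142}}{290}$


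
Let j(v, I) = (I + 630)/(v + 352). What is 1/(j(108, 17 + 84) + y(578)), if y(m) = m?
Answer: 460/266611 ≈ 0.0017254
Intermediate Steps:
j(v, I) = (630 + I)/(352 + v)
1/(j(108, 17 + 84) + y(578)) = 1/((630 + (17 + 84))/(352 + 108) + 578) = 1/((630 + 101)/460 + 578) = 1/((1/460)*731 + 578) = 1/(731/460 + 578) = 1/(266611/460) = 460/266611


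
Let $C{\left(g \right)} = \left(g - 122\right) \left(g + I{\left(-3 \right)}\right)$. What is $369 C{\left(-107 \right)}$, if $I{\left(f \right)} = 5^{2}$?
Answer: $6929082$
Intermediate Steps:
$I{\left(f \right)} = 25$
$C{\left(g \right)} = \left(-122 + g\right) \left(25 + g\right)$ ($C{\left(g \right)} = \left(g - 122\right) \left(g + 25\right) = \left(-122 + g\right) \left(25 + g\right)$)
$369 C{\left(-107 \right)} = 369 \left(-3050 + \left(-107\right)^{2} - -10379\right) = 369 \left(-3050 + 11449 + 10379\right) = 369 \cdot 18778 = 6929082$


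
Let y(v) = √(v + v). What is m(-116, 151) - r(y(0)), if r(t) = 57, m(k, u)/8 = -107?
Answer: -913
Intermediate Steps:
y(v) = √2*√v (y(v) = √(2*v) = √2*√v)
m(k, u) = -856 (m(k, u) = 8*(-107) = -856)
m(-116, 151) - r(y(0)) = -856 - 1*57 = -856 - 57 = -913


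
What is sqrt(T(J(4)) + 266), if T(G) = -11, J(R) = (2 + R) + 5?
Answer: sqrt(255) ≈ 15.969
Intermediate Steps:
J(R) = 7 + R
sqrt(T(J(4)) + 266) = sqrt(-11 + 266) = sqrt(255)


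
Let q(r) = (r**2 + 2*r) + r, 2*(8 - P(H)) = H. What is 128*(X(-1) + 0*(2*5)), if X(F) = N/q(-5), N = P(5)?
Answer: 352/5 ≈ 70.400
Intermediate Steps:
P(H) = 8 - H/2
N = 11/2 (N = 8 - 1/2*5 = 8 - 5/2 = 11/2 ≈ 5.5000)
q(r) = r**2 + 3*r
X(F) = 11/20 (X(F) = 11/(2*((-5*(3 - 5)))) = 11/(2*((-5*(-2)))) = (11/2)/10 = (11/2)*(1/10) = 11/20)
128*(X(-1) + 0*(2*5)) = 128*(11/20 + 0*(2*5)) = 128*(11/20 + 0*10) = 128*(11/20 + 0) = 128*(11/20) = 352/5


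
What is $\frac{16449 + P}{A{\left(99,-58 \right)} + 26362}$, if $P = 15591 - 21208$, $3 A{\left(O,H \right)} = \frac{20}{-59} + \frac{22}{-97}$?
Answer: $\frac{46493652}{113151485} \approx 0.4109$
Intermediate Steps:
$A{\left(O,H \right)} = - \frac{3238}{17169}$ ($A{\left(O,H \right)} = \frac{\frac{20}{-59} + \frac{22}{-97}}{3} = \frac{20 \left(- \frac{1}{59}\right) + 22 \left(- \frac{1}{97}\right)}{3} = \frac{- \frac{20}{59} - \frac{22}{97}}{3} = \frac{1}{3} \left(- \frac{3238}{5723}\right) = - \frac{3238}{17169}$)
$P = -5617$
$\frac{16449 + P}{A{\left(99,-58 \right)} + 26362} = \frac{16449 - 5617}{- \frac{3238}{17169} + 26362} = \frac{10832}{\frac{452605940}{17169}} = 10832 \cdot \frac{17169}{452605940} = \frac{46493652}{113151485}$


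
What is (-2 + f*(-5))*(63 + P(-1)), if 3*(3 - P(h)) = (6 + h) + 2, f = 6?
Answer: -6112/3 ≈ -2037.3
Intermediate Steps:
P(h) = ⅓ - h/3 (P(h) = 3 - ((6 + h) + 2)/3 = 3 - (8 + h)/3 = 3 + (-8/3 - h/3) = ⅓ - h/3)
(-2 + f*(-5))*(63 + P(-1)) = (-2 + 6*(-5))*(63 + (⅓ - ⅓*(-1))) = (-2 - 30)*(63 + (⅓ + ⅓)) = -32*(63 + ⅔) = -32*191/3 = -6112/3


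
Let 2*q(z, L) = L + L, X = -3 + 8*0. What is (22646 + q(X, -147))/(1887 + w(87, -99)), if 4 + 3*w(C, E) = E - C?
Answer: 67497/5471 ≈ 12.337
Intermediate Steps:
X = -3 (X = -3 + 0 = -3)
q(z, L) = L (q(z, L) = (L + L)/2 = (2*L)/2 = L)
w(C, E) = -4/3 - C/3 + E/3 (w(C, E) = -4/3 + (E - C)/3 = -4/3 + (-C/3 + E/3) = -4/3 - C/3 + E/3)
(22646 + q(X, -147))/(1887 + w(87, -99)) = (22646 - 147)/(1887 + (-4/3 - 1/3*87 + (1/3)*(-99))) = 22499/(1887 + (-4/3 - 29 - 33)) = 22499/(1887 - 190/3) = 22499/(5471/3) = 22499*(3/5471) = 67497/5471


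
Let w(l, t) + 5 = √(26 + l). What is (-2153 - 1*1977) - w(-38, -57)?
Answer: -4125 - 2*I*√3 ≈ -4125.0 - 3.4641*I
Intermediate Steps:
w(l, t) = -5 + √(26 + l)
(-2153 - 1*1977) - w(-38, -57) = (-2153 - 1*1977) - (-5 + √(26 - 38)) = (-2153 - 1977) - (-5 + √(-12)) = -4130 - (-5 + 2*I*√3) = -4130 + (5 - 2*I*√3) = -4125 - 2*I*√3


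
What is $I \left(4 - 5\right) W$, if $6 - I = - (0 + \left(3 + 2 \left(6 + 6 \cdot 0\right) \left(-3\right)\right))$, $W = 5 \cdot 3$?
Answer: $405$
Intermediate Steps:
$W = 15$
$I = -27$ ($I = 6 - - (0 + \left(3 + 2 \left(6 + 6 \cdot 0\right) \left(-3\right)\right)) = 6 - - (0 + \left(3 + 2 \left(6 + 0\right) \left(-3\right)\right)) = 6 - - (0 + \left(3 + 2 \cdot 6 \left(-3\right)\right)) = 6 - - (0 + \left(3 + 12 \left(-3\right)\right)) = 6 - - (0 + \left(3 - 36\right)) = 6 - - (0 - 33) = 6 - \left(-1\right) \left(-33\right) = 6 - 33 = -27$)
$I \left(4 - 5\right) W = - 27 \left(4 - 5\right) 15 = - 27 \left(\left(-1\right) 15\right) = \left(-27\right) \left(-15\right) = 405$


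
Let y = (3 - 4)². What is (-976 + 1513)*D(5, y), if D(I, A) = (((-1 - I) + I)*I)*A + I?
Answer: 0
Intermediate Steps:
y = 1 (y = (-1)² = 1)
D(I, A) = I - A*I (D(I, A) = (-I)*A + I = -A*I + I = I - A*I)
(-976 + 1513)*D(5, y) = (-976 + 1513)*(5*(1 - 1*1)) = 537*(5*(1 - 1)) = 537*(5*0) = 537*0 = 0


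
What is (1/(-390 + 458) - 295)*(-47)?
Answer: 942773/68 ≈ 13864.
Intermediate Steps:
(1/(-390 + 458) - 295)*(-47) = (1/68 - 295)*(-47) = -20059/68*(-47) = 942773/68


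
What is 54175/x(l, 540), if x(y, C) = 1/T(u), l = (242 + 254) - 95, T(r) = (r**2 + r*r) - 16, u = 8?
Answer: 6067600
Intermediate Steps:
T(r) = -16 + 2*r**2 (T(r) = (r**2 + r**2) - 16 = 2*r**2 - 16 = -16 + 2*r**2)
l = 401 (l = 496 - 95 = 401)
x(y, C) = 1/112 (x(y, C) = 1/(-16 + 2*8**2) = 1/(-16 + 2*64) = 1/(-16 + 128) = 1/112)
54175/x(l, 540) = 54175/(1/112) = 54175*112 = 6067600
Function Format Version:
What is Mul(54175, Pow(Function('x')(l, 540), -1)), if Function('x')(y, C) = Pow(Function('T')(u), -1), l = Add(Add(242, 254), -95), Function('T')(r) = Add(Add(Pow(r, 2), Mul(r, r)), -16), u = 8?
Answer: 6067600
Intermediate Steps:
Function('T')(r) = Add(-16, Mul(2, Pow(r, 2))) (Function('T')(r) = Add(Add(Pow(r, 2), Pow(r, 2)), -16) = Add(Mul(2, Pow(r, 2)), -16) = Add(-16, Mul(2, Pow(r, 2))))
l = 401 (l = Add(496, -95) = 401)
Function('x')(y, C) = Rational(1, 112) (Function('x')(y, C) = Pow(Add(-16, Mul(2, Pow(8, 2))), -1) = Pow(Add(-16, Mul(2, 64)), -1) = Pow(Add(-16, 128), -1) = Pow(112, -1) = Rational(1, 112))
Mul(54175, Pow(Function('x')(l, 540), -1)) = Mul(54175, Pow(Rational(1, 112), -1)) = Mul(54175, 112) = 6067600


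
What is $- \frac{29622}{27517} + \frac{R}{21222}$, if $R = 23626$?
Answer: $\frac{10739279}{291982887} \approx 0.03678$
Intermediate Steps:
$- \frac{29622}{27517} + \frac{R}{21222} = - \frac{29622}{27517} + \frac{23626}{21222} = \left(-29622\right) \frac{1}{27517} + 23626 \cdot \frac{1}{21222} = - \frac{29622}{27517} + \frac{11813}{10611} = \frac{10739279}{291982887}$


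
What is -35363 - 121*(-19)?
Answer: -33064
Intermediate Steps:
-35363 - 121*(-19) = -35363 + 2299 = -33064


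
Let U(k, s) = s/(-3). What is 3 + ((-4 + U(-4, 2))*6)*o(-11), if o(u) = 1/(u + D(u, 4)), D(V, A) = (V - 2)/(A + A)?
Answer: 527/101 ≈ 5.2178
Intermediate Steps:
D(V, A) = (-2 + V)/(2*A) (D(V, A) = (-2 + V)/((2*A)) = (-2 + V)*(1/(2*A)) = (-2 + V)/(2*A))
U(k, s) = -s/3 (U(k, s) = s*(-⅓) = -s/3)
o(u) = 1/(-¼ + 9*u/8) (o(u) = 1/(u + (½)*(-2 + u)/4) = 1/(u + (½)*(¼)*(-2 + u)) = 1/(u + (-¼ + u/8)) = 1/(-¼ + 9*u/8))
3 + ((-4 + U(-4, 2))*6)*o(-11) = 3 + ((-4 - ⅓*2)*6)*(8/(-2 + 9*(-11))) = 3 + ((-4 - ⅔)*6)*(8/(-2 - 99)) = 3 + (-14/3*6)*(8/(-101)) = 3 - 224*(-1)/101 = 3 - 28*(-8/101) = 3 + 224/101 = 527/101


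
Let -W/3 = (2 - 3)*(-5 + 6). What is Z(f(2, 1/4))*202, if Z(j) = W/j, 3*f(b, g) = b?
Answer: 909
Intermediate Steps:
f(b, g) = b/3
W = 3 (W = -3*(2 - 3)*(-5 + 6) = -(-3) = -3*(-1) = 3)
Z(j) = 3/j
Z(f(2, 1/4))*202 = (3/(((1/3)*2)))*202 = (3/(2/3))*202 = (3*(3/2))*202 = (9/2)*202 = 909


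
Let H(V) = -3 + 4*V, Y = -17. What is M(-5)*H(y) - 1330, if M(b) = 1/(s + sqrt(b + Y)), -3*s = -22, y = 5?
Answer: (-3990*sqrt(22) + 29209*I)/(-22*I + 3*sqrt(22)) ≈ -1328.4 - 1.0522*I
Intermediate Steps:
s = 22/3 (s = -1/3*(-22) = 22/3 ≈ 7.3333)
M(b) = 1/(22/3 + sqrt(-17 + b)) (M(b) = 1/(22/3 + sqrt(b - 17)) = 1/(22/3 + sqrt(-17 + b)))
M(-5)*H(y) - 1330 = (3/(22 + 3*sqrt(-17 - 5)))*(-3 + 4*5) - 1330 = (3/(22 + 3*sqrt(-22)))*(-3 + 20) - 1330 = (3/(22 + 3*(I*sqrt(22))))*17 - 1330 = (3/(22 + 3*I*sqrt(22)))*17 - 1330 = 51/(22 + 3*I*sqrt(22)) - 1330 = -1330 + 51/(22 + 3*I*sqrt(22))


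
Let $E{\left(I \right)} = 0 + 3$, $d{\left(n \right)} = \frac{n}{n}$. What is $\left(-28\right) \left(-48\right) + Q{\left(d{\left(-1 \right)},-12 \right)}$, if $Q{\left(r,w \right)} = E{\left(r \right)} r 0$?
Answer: $1344$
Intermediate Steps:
$d{\left(n \right)} = 1$
$E{\left(I \right)} = 3$
$Q{\left(r,w \right)} = 0$ ($Q{\left(r,w \right)} = 3 r 0 = 0$)
$\left(-28\right) \left(-48\right) + Q{\left(d{\left(-1 \right)},-12 \right)} = \left(-28\right) \left(-48\right) + 0 = 1344 + 0 = 1344$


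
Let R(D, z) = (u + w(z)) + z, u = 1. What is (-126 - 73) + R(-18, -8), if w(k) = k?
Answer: -214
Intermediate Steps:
R(D, z) = 1 + 2*z (R(D, z) = (1 + z) + z = 1 + 2*z)
(-126 - 73) + R(-18, -8) = (-126 - 73) + (1 + 2*(-8)) = -199 + (1 - 16) = -199 - 15 = -214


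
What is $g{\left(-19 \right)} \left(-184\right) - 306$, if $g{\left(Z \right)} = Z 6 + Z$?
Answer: $24166$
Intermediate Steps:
$g{\left(Z \right)} = 7 Z$ ($g{\left(Z \right)} = 6 Z + Z = 7 Z$)
$g{\left(-19 \right)} \left(-184\right) - 306 = 7 \left(-19\right) \left(-184\right) - 306 = \left(-133\right) \left(-184\right) - 306 = 24472 - 306 = 24166$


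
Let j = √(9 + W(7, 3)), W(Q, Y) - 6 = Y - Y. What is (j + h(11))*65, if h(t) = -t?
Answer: -715 + 65*√15 ≈ -463.26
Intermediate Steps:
W(Q, Y) = 6 (W(Q, Y) = 6 + (Y - Y) = 6 + 0 = 6)
j = √15 (j = √(9 + 6) = √15 ≈ 3.8730)
(j + h(11))*65 = (√15 - 1*11)*65 = (√15 - 11)*65 = (-11 + √15)*65 = -715 + 65*√15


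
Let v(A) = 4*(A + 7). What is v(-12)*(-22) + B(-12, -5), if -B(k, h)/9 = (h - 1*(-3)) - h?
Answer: 413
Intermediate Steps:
v(A) = 28 + 4*A (v(A) = 4*(7 + A) = 28 + 4*A)
B(k, h) = -27 (B(k, h) = -9*((h - 1*(-3)) - h) = -9*((h + 3) - h) = -9*((3 + h) - h) = -9*3 = -27)
v(-12)*(-22) + B(-12, -5) = (28 + 4*(-12))*(-22) - 27 = (28 - 48)*(-22) - 27 = -20*(-22) - 27 = 440 - 27 = 413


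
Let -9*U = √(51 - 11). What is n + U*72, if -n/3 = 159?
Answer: -477 - 16*√10 ≈ -527.60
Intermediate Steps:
n = -477 (n = -3*159 = -477)
U = -2*√10/9 (U = -√(51 - 11)/9 = -2*√10/9 ≈ -0.70273)
n + U*72 = -477 - 2*√10/9*72 = -477 - 16*√10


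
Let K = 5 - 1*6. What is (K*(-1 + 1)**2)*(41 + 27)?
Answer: 0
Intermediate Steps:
K = -1 (K = 5 - 6 = -1)
(K*(-1 + 1)**2)*(41 + 27) = (-(-1 + 1)**2)*(41 + 27) = -1*0**2*68 = -1*0*68 = 0*68 = 0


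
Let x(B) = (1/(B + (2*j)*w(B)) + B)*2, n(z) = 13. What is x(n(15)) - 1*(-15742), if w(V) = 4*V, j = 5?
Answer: 8404346/533 ≈ 15768.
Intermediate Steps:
x(B) = 2*B + 2/(41*B) (x(B) = (1/(B + (2*5)*(4*B)) + B)*2 = (1/(B + 10*(4*B)) + B)*2 = (1/(B + 40*B) + B)*2 = (1/(41*B) + B)*2 = (B + 1/(41*B))*2 = 2*B + 2/(41*B))
x(n(15)) - 1*(-15742) = (2*13 + (2/41)/13) - 1*(-15742) = (26 + (2/41)*(1/13)) + 15742 = (26 + 2/533) + 15742 = 13860/533 + 15742 = 8404346/533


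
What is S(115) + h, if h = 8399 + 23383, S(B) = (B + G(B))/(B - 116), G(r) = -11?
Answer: 31678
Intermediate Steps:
S(B) = (-11 + B)/(-116 + B) (S(B) = (B - 11)/(B - 116) = (-11 + B)/(-116 + B))
h = 31782
S(115) + h = (-11 + 115)/(-116 + 115) + 31782 = 104/(-1) + 31782 = -1*104 + 31782 = -104 + 31782 = 31678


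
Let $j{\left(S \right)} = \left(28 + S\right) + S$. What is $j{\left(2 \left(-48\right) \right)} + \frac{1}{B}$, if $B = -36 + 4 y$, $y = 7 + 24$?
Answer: $- \frac{14431}{88} \approx -163.99$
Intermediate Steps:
$y = 31$
$B = 88$ ($B = -36 + 4 \cdot 31 = -36 + 124 = 88$)
$j{\left(S \right)} = 28 + 2 S$
$j{\left(2 \left(-48\right) \right)} + \frac{1}{B} = \left(28 + 2 \cdot 2 \left(-48\right)\right) + \frac{1}{88} = \left(28 + 2 \left(-96\right)\right) + \frac{1}{88} = \left(28 - 192\right) + \frac{1}{88} = -164 + \frac{1}{88} = - \frac{14431}{88}$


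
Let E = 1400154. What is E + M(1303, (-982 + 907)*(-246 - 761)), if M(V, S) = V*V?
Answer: 3097963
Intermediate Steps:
M(V, S) = V²
E + M(1303, (-982 + 907)*(-246 - 761)) = 1400154 + 1303² = 1400154 + 1697809 = 3097963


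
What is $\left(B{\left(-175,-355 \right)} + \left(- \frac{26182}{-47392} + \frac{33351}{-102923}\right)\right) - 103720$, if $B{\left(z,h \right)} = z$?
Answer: $- \frac{253385156694463}{2438863408} \approx -1.0389 \cdot 10^{5}$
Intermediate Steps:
$\left(B{\left(-175,-355 \right)} + \left(- \frac{26182}{-47392} + \frac{33351}{-102923}\right)\right) - 103720 = \left(-175 + \left(- \frac{26182}{-47392} + \frac{33351}{-102923}\right)\right) - 103720 = \left(-175 + \left(\left(-26182\right) \left(- \frac{1}{47392}\right) + 33351 \left(- \frac{1}{102923}\right)\right)\right) - 103720 = \left(-175 + \left(\frac{13091}{23696} - \frac{33351}{102923}\right)\right) - 103720 = \left(-175 + \frac{557079697}{2438863408}\right) - 103720 = - \frac{426244016703}{2438863408} - 103720 = - \frac{253385156694463}{2438863408}$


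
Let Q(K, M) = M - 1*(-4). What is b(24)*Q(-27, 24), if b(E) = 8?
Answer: 224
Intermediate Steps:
Q(K, M) = 4 + M (Q(K, M) = M + 4 = 4 + M)
b(24)*Q(-27, 24) = 8*(4 + 24) = 8*28 = 224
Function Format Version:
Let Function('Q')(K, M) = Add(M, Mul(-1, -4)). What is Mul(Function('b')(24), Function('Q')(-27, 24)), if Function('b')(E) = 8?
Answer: 224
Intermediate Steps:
Function('Q')(K, M) = Add(4, M) (Function('Q')(K, M) = Add(M, 4) = Add(4, M))
Mul(Function('b')(24), Function('Q')(-27, 24)) = Mul(8, Add(4, 24)) = Mul(8, 28) = 224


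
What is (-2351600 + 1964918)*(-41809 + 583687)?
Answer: -209534468796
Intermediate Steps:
(-2351600 + 1964918)*(-41809 + 583687) = -386682*541878 = -209534468796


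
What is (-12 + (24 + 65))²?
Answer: 5929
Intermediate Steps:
(-12 + (24 + 65))² = (-12 + 89)² = 77² = 5929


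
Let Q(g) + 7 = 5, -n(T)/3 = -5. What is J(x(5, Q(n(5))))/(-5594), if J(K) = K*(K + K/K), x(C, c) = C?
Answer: -15/2797 ≈ -0.0053629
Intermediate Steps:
n(T) = 15 (n(T) = -3*(-5) = 15)
Q(g) = -2 (Q(g) = -7 + 5 = -2)
J(K) = K*(1 + K) (J(K) = K*(K + 1) = K*(1 + K))
J(x(5, Q(n(5))))/(-5594) = (5*(1 + 5))/(-5594) = (5*6)*(-1/5594) = 30*(-1/5594) = -15/2797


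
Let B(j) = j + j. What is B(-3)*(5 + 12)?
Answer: -102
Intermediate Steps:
B(j) = 2*j
B(-3)*(5 + 12) = (2*(-3))*(5 + 12) = -6*17 = -102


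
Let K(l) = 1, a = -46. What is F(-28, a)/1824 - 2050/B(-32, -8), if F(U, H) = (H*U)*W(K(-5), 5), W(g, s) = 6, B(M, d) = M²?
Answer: 21741/9728 ≈ 2.2349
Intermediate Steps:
F(U, H) = 6*H*U (F(U, H) = (H*U)*6 = 6*H*U)
F(-28, a)/1824 - 2050/B(-32, -8) = (6*(-46)*(-28))/1824 - 2050/((-32)²) = 7728*(1/1824) - 2050/1024 = 161/38 - 2050*1/1024 = 161/38 - 1025/512 = 21741/9728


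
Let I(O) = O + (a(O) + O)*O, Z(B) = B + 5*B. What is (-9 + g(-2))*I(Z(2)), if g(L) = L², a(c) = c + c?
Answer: -2220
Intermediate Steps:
a(c) = 2*c
Z(B) = 6*B
I(O) = O + 3*O² (I(O) = O + (2*O + O)*O = O + (3*O)*O = O + 3*O²)
(-9 + g(-2))*I(Z(2)) = (-9 + (-2)²)*((6*2)*(1 + 3*(6*2))) = (-9 + 4)*(12*(1 + 3*12)) = -60*(1 + 36) = -60*37 = -5*444 = -2220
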